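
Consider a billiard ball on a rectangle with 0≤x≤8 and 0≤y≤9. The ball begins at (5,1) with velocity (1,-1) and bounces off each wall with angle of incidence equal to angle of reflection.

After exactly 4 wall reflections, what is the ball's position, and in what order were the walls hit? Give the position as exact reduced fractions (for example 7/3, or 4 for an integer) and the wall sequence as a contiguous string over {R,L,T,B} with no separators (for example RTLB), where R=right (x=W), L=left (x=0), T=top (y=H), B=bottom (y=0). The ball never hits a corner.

Final position: (0,8)
Wall sequence: BRTL

1. t=1 → B at (6,0); v=(1,1)
2. t=2 → R at (8,2); v=(-1,1)
3. t=7 → T at (1,9); v=(-1,-1)
4. t=1 → L at (0,8); v=(1,-1)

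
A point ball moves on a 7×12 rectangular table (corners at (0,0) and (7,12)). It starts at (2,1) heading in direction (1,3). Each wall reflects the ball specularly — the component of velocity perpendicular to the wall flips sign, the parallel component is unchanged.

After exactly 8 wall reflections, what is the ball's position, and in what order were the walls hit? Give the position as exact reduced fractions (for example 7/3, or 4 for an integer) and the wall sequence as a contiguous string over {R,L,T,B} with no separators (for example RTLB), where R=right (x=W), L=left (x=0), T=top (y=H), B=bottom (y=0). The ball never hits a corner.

1. t=11/3 → T at (17/3,12); v=(1,-3)
2. t=4/3 → R at (7,8); v=(-1,-3)
3. t=8/3 → B at (13/3,0); v=(-1,3)
4. t=4 → T at (1/3,12); v=(-1,-3)
5. t=1/3 → L at (0,11); v=(1,-3)
6. t=11/3 → B at (11/3,0); v=(1,3)
7. t=10/3 → R at (7,10); v=(-1,3)
8. t=2/3 → T at (19/3,12); v=(-1,-3)

Final position: (19/3,12)
Wall sequence: TRBTLBRT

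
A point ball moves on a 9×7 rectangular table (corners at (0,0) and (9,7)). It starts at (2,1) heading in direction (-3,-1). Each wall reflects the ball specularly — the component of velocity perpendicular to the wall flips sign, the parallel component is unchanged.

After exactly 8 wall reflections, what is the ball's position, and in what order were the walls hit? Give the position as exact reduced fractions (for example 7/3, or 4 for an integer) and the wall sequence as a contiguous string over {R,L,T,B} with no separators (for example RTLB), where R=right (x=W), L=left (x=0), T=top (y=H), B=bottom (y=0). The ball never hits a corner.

Final position: (7,0)
Wall sequence: LBRLTRLB

1. t=2/3 → L at (0,1/3); v=(3,-1)
2. t=1/3 → B at (1,0); v=(3,1)
3. t=8/3 → R at (9,8/3); v=(-3,1)
4. t=3 → L at (0,17/3); v=(3,1)
5. t=4/3 → T at (4,7); v=(3,-1)
6. t=5/3 → R at (9,16/3); v=(-3,-1)
7. t=3 → L at (0,7/3); v=(3,-1)
8. t=7/3 → B at (7,0); v=(3,1)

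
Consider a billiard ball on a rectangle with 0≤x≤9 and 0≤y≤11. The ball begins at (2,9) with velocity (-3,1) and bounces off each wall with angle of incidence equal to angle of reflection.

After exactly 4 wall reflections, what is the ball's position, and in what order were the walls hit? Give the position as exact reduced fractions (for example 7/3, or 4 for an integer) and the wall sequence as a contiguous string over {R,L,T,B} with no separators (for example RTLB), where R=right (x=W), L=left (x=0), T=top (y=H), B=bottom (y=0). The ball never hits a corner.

1. t=2/3 → L at (0,29/3); v=(3,1)
2. t=4/3 → T at (4,11); v=(3,-1)
3. t=5/3 → R at (9,28/3); v=(-3,-1)
4. t=3 → L at (0,19/3); v=(3,-1)

Final position: (0,19/3)
Wall sequence: LTRL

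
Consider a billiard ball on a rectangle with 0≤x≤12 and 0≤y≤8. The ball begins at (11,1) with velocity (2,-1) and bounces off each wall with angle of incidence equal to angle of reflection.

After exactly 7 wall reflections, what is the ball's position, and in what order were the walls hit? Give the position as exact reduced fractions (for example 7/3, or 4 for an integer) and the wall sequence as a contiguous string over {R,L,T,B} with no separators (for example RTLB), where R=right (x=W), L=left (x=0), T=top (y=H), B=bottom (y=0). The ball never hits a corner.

1. t=1/2 → R at (12,1/2); v=(-2,-1)
2. t=1/2 → B at (11,0); v=(-2,1)
3. t=11/2 → L at (0,11/2); v=(2,1)
4. t=5/2 → T at (5,8); v=(2,-1)
5. t=7/2 → R at (12,9/2); v=(-2,-1)
6. t=9/2 → B at (3,0); v=(-2,1)
7. t=3/2 → L at (0,3/2); v=(2,1)

Final position: (0,3/2)
Wall sequence: RBLTRBL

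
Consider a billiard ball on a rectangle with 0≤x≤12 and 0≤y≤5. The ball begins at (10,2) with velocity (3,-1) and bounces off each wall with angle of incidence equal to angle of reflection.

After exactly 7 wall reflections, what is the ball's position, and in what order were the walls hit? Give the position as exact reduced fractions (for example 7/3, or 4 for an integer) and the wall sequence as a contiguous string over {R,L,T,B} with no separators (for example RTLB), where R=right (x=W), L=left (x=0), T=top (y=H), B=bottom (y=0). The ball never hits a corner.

Final position: (0,2/3)
Wall sequence: RBLTRBL

1. t=2/3 → R at (12,4/3); v=(-3,-1)
2. t=4/3 → B at (8,0); v=(-3,1)
3. t=8/3 → L at (0,8/3); v=(3,1)
4. t=7/3 → T at (7,5); v=(3,-1)
5. t=5/3 → R at (12,10/3); v=(-3,-1)
6. t=10/3 → B at (2,0); v=(-3,1)
7. t=2/3 → L at (0,2/3); v=(3,1)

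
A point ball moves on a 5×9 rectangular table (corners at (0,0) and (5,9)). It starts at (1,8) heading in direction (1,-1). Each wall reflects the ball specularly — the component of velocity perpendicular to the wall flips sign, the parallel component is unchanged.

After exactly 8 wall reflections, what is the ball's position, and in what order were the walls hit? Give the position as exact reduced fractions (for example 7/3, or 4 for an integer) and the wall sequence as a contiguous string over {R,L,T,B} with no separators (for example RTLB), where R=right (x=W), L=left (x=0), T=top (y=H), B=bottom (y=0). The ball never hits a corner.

Final position: (3,0)
Wall sequence: RBLRTLRB

1. t=4 → R at (5,4); v=(-1,-1)
2. t=4 → B at (1,0); v=(-1,1)
3. t=1 → L at (0,1); v=(1,1)
4. t=5 → R at (5,6); v=(-1,1)
5. t=3 → T at (2,9); v=(-1,-1)
6. t=2 → L at (0,7); v=(1,-1)
7. t=5 → R at (5,2); v=(-1,-1)
8. t=2 → B at (3,0); v=(-1,1)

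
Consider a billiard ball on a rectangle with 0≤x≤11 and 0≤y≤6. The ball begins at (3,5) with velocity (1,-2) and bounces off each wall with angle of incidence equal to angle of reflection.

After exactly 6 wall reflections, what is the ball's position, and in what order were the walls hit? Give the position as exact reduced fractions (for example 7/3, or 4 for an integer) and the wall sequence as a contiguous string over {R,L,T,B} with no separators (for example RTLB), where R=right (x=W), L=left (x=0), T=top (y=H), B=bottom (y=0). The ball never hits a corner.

Final position: (9/2,0)
Wall sequence: BTRBTB

1. t=5/2 → B at (11/2,0); v=(1,2)
2. t=3 → T at (17/2,6); v=(1,-2)
3. t=5/2 → R at (11,1); v=(-1,-2)
4. t=1/2 → B at (21/2,0); v=(-1,2)
5. t=3 → T at (15/2,6); v=(-1,-2)
6. t=3 → B at (9/2,0); v=(-1,2)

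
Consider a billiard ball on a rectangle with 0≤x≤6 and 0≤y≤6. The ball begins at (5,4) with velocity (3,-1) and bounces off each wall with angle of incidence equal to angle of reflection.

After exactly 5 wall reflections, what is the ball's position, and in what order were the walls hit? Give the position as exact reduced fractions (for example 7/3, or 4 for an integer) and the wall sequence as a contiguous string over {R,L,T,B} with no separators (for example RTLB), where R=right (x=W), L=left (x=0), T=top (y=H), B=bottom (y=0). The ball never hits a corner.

Final position: (0,7/3)
Wall sequence: RLBRL

1. t=1/3 → R at (6,11/3); v=(-3,-1)
2. t=2 → L at (0,5/3); v=(3,-1)
3. t=5/3 → B at (5,0); v=(3,1)
4. t=1/3 → R at (6,1/3); v=(-3,1)
5. t=2 → L at (0,7/3); v=(3,1)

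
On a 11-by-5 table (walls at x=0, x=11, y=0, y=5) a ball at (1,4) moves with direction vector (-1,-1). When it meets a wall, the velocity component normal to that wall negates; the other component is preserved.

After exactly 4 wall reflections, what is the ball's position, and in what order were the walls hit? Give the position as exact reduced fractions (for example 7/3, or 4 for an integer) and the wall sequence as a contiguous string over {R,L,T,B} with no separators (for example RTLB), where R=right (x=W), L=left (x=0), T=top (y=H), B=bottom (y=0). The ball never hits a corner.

Final position: (11,2)
Wall sequence: LBTR

1. t=1 → L at (0,3); v=(1,-1)
2. t=3 → B at (3,0); v=(1,1)
3. t=5 → T at (8,5); v=(1,-1)
4. t=3 → R at (11,2); v=(-1,-1)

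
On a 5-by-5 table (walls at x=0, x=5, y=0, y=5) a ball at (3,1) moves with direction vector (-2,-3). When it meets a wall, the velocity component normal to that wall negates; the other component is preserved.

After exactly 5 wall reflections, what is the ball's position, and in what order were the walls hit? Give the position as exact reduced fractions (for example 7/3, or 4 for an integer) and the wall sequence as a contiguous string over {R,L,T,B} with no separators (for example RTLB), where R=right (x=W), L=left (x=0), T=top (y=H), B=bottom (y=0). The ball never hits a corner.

1. t=1/3 → B at (7/3,0); v=(-2,3)
2. t=7/6 → L at (0,7/2); v=(2,3)
3. t=1/2 → T at (1,5); v=(2,-3)
4. t=5/3 → B at (13/3,0); v=(2,3)
5. t=1/3 → R at (5,1); v=(-2,3)

Final position: (5,1)
Wall sequence: BLTBR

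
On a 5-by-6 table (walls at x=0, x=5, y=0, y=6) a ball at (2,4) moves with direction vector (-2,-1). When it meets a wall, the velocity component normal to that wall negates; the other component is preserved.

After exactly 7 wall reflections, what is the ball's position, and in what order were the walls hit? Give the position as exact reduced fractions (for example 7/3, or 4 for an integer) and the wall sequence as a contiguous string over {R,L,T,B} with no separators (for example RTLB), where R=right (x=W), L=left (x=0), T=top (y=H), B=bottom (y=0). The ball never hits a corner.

1. t=1 → L at (0,3); v=(2,-1)
2. t=5/2 → R at (5,1/2); v=(-2,-1)
3. t=1/2 → B at (4,0); v=(-2,1)
4. t=2 → L at (0,2); v=(2,1)
5. t=5/2 → R at (5,9/2); v=(-2,1)
6. t=3/2 → T at (2,6); v=(-2,-1)
7. t=1 → L at (0,5); v=(2,-1)

Final position: (0,5)
Wall sequence: LRBLRTL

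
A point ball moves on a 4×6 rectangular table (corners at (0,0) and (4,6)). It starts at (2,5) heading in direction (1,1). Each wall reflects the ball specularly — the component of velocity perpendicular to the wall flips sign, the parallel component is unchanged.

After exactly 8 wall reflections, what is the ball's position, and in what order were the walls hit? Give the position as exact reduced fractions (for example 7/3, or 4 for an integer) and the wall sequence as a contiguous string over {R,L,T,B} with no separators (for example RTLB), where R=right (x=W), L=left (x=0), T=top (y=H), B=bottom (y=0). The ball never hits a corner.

1. t=1 → T at (3,6); v=(1,-1)
2. t=1 → R at (4,5); v=(-1,-1)
3. t=4 → L at (0,1); v=(1,-1)
4. t=1 → B at (1,0); v=(1,1)
5. t=3 → R at (4,3); v=(-1,1)
6. t=3 → T at (1,6); v=(-1,-1)
7. t=1 → L at (0,5); v=(1,-1)
8. t=4 → R at (4,1); v=(-1,-1)

Final position: (4,1)
Wall sequence: TRLBRTLR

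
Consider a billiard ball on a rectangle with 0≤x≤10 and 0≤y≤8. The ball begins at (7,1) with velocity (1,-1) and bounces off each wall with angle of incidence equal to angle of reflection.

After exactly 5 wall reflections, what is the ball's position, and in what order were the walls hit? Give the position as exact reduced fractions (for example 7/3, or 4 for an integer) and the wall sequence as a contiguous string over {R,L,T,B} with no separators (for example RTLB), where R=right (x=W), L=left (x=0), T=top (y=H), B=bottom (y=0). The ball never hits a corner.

1. t=1 → B at (8,0); v=(1,1)
2. t=2 → R at (10,2); v=(-1,1)
3. t=6 → T at (4,8); v=(-1,-1)
4. t=4 → L at (0,4); v=(1,-1)
5. t=4 → B at (4,0); v=(1,1)

Final position: (4,0)
Wall sequence: BRTLB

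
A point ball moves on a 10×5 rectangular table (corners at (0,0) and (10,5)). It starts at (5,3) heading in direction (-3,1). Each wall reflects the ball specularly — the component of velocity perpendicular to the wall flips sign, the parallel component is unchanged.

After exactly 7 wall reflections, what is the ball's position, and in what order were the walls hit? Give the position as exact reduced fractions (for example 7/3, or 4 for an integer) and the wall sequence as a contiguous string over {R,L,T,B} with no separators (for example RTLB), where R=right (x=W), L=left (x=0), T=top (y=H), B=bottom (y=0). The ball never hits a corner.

1. t=5/3 → L at (0,14/3); v=(3,1)
2. t=1/3 → T at (1,5); v=(3,-1)
3. t=3 → R at (10,2); v=(-3,-1)
4. t=2 → B at (4,0); v=(-3,1)
5. t=4/3 → L at (0,4/3); v=(3,1)
6. t=10/3 → R at (10,14/3); v=(-3,1)
7. t=1/3 → T at (9,5); v=(-3,-1)

Final position: (9,5)
Wall sequence: LTRBLRT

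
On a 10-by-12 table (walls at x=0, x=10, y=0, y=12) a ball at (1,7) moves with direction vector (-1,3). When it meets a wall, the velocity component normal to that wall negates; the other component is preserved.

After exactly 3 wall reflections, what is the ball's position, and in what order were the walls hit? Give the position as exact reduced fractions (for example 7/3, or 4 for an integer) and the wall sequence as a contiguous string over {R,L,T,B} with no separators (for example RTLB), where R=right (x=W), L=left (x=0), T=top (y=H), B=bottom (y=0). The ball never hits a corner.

Final position: (14/3,0)
Wall sequence: LTB

1. t=1 → L at (0,10); v=(1,3)
2. t=2/3 → T at (2/3,12); v=(1,-3)
3. t=4 → B at (14/3,0); v=(1,3)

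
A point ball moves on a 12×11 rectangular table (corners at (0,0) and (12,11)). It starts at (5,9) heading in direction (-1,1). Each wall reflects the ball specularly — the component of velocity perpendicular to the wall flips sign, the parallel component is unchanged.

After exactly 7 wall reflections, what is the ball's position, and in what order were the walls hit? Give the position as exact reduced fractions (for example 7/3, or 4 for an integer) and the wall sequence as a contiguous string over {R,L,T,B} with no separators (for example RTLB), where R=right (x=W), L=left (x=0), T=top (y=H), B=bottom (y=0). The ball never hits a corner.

Final position: (6,0)
Wall sequence: TLBRTLB

1. t=2 → T at (3,11); v=(-1,-1)
2. t=3 → L at (0,8); v=(1,-1)
3. t=8 → B at (8,0); v=(1,1)
4. t=4 → R at (12,4); v=(-1,1)
5. t=7 → T at (5,11); v=(-1,-1)
6. t=5 → L at (0,6); v=(1,-1)
7. t=6 → B at (6,0); v=(1,1)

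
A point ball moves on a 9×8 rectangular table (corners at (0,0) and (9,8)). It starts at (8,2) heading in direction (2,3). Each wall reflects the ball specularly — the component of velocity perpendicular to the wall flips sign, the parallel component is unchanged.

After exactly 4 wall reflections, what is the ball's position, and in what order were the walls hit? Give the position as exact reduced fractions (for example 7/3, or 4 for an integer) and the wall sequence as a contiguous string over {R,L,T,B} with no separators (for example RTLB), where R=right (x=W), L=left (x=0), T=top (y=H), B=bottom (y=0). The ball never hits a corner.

Final position: (0,1)
Wall sequence: RTBL

1. t=1/2 → R at (9,7/2); v=(-2,3)
2. t=3/2 → T at (6,8); v=(-2,-3)
3. t=8/3 → B at (2/3,0); v=(-2,3)
4. t=1/3 → L at (0,1); v=(2,3)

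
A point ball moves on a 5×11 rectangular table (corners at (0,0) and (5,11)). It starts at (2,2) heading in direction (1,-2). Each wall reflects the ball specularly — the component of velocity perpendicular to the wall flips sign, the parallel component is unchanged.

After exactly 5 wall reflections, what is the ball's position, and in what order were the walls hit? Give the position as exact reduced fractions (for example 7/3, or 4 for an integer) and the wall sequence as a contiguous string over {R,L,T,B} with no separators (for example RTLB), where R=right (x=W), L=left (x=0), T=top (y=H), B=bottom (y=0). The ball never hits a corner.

1. t=1 → B at (3,0); v=(1,2)
2. t=2 → R at (5,4); v=(-1,2)
3. t=7/2 → T at (3/2,11); v=(-1,-2)
4. t=3/2 → L at (0,8); v=(1,-2)
5. t=4 → B at (4,0); v=(1,2)

Final position: (4,0)
Wall sequence: BRTLB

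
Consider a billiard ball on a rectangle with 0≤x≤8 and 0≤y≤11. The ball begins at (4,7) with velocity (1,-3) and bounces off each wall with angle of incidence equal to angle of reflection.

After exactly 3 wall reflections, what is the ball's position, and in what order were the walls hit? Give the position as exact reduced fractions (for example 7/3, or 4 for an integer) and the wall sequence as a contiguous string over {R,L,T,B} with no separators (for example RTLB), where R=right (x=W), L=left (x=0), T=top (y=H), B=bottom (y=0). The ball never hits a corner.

Final position: (6,11)
Wall sequence: BRT

1. t=7/3 → B at (19/3,0); v=(1,3)
2. t=5/3 → R at (8,5); v=(-1,3)
3. t=2 → T at (6,11); v=(-1,-3)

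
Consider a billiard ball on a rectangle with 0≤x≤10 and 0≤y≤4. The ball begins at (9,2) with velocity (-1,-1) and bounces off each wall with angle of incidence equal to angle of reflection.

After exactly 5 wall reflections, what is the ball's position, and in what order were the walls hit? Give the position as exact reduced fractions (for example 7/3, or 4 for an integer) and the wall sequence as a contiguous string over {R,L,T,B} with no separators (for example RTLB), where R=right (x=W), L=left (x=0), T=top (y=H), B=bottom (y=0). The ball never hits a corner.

1. t=2 → B at (7,0); v=(-1,1)
2. t=4 → T at (3,4); v=(-1,-1)
3. t=3 → L at (0,1); v=(1,-1)
4. t=1 → B at (1,0); v=(1,1)
5. t=4 → T at (5,4); v=(1,-1)

Final position: (5,4)
Wall sequence: BTLBT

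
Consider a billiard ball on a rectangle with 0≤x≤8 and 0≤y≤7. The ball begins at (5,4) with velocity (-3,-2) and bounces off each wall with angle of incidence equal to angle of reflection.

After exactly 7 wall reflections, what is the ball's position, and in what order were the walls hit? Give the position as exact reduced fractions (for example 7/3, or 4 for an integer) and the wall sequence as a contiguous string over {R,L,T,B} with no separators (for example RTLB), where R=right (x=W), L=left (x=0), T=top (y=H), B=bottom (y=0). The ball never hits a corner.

Final position: (8,4/3)
Wall sequence: LBRTLBR

1. t=5/3 → L at (0,2/3); v=(3,-2)
2. t=1/3 → B at (1,0); v=(3,2)
3. t=7/3 → R at (8,14/3); v=(-3,2)
4. t=7/6 → T at (9/2,7); v=(-3,-2)
5. t=3/2 → L at (0,4); v=(3,-2)
6. t=2 → B at (6,0); v=(3,2)
7. t=2/3 → R at (8,4/3); v=(-3,2)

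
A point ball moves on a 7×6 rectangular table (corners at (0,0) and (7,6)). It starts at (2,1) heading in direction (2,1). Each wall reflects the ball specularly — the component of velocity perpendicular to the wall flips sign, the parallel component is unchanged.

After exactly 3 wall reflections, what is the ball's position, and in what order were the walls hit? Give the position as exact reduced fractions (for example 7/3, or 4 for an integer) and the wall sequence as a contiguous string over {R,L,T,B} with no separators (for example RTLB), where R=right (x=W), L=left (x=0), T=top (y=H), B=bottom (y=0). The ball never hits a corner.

1. t=5/2 → R at (7,7/2); v=(-2,1)
2. t=5/2 → T at (2,6); v=(-2,-1)
3. t=1 → L at (0,5); v=(2,-1)

Final position: (0,5)
Wall sequence: RTL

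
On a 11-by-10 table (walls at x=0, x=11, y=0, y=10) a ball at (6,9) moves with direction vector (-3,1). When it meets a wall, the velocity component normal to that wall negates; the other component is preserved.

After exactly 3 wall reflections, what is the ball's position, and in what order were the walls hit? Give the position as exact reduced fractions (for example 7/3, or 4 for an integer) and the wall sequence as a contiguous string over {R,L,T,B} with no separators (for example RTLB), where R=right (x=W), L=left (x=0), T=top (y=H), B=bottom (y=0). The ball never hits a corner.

1. t=1 → T at (3,10); v=(-3,-1)
2. t=1 → L at (0,9); v=(3,-1)
3. t=11/3 → R at (11,16/3); v=(-3,-1)

Final position: (11,16/3)
Wall sequence: TLR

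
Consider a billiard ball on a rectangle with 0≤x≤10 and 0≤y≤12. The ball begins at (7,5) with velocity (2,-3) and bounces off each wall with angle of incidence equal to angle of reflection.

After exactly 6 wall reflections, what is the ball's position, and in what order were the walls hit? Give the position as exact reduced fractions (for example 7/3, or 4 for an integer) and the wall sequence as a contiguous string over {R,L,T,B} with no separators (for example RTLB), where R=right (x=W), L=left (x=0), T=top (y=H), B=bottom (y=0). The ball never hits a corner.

1. t=3/2 → R at (10,1/2); v=(-2,-3)
2. t=1/6 → B at (29/3,0); v=(-2,3)
3. t=4 → T at (5/3,12); v=(-2,-3)
4. t=5/6 → L at (0,19/2); v=(2,-3)
5. t=19/6 → B at (19/3,0); v=(2,3)
6. t=11/6 → R at (10,11/2); v=(-2,3)

Final position: (10,11/2)
Wall sequence: RBTLBR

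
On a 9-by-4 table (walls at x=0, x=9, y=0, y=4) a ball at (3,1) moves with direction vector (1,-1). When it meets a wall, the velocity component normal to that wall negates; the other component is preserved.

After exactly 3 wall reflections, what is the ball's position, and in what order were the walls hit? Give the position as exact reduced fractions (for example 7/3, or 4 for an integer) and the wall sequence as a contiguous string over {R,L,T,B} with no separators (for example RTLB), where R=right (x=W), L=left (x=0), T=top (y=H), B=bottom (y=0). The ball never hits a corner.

1. t=1 → B at (4,0); v=(1,1)
2. t=4 → T at (8,4); v=(1,-1)
3. t=1 → R at (9,3); v=(-1,-1)

Final position: (9,3)
Wall sequence: BTR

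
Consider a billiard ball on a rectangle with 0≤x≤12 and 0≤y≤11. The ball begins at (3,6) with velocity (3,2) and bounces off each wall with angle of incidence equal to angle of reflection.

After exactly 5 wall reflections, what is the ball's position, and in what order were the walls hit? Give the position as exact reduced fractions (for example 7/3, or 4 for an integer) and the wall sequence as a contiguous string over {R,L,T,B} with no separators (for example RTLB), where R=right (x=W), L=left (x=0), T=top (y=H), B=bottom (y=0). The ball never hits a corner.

Final position: (12,6)
Wall sequence: TRLBR

1. t=5/2 → T at (21/2,11); v=(3,-2)
2. t=1/2 → R at (12,10); v=(-3,-2)
3. t=4 → L at (0,2); v=(3,-2)
4. t=1 → B at (3,0); v=(3,2)
5. t=3 → R at (12,6); v=(-3,2)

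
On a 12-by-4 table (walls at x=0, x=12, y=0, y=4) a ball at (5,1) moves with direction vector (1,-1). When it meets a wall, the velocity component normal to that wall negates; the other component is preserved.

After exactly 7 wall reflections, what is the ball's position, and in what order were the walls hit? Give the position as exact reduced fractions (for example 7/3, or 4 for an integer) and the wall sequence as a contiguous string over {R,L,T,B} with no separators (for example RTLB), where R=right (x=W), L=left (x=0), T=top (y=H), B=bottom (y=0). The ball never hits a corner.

1. t=1 → B at (6,0); v=(1,1)
2. t=4 → T at (10,4); v=(1,-1)
3. t=2 → R at (12,2); v=(-1,-1)
4. t=2 → B at (10,0); v=(-1,1)
5. t=4 → T at (6,4); v=(-1,-1)
6. t=4 → B at (2,0); v=(-1,1)
7. t=2 → L at (0,2); v=(1,1)

Final position: (0,2)
Wall sequence: BTRBTBL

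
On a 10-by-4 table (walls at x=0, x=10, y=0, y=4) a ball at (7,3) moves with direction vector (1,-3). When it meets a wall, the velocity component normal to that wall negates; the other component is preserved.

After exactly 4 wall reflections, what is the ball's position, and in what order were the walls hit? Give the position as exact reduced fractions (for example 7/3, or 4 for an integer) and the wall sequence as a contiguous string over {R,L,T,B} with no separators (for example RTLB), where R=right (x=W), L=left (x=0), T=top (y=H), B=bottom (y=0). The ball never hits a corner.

1. t=1 → B at (8,0); v=(1,3)
2. t=4/3 → T at (28/3,4); v=(1,-3)
3. t=2/3 → R at (10,2); v=(-1,-3)
4. t=2/3 → B at (28/3,0); v=(-1,3)

Final position: (28/3,0)
Wall sequence: BTRB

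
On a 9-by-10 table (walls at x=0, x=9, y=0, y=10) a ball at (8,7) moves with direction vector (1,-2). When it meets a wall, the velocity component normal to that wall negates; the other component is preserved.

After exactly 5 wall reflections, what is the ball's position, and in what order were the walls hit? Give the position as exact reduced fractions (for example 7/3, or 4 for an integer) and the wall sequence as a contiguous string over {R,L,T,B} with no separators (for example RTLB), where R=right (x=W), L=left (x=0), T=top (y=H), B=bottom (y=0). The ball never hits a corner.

Final position: (7/2,0)
Wall sequence: RBTLB

1. t=1 → R at (9,5); v=(-1,-2)
2. t=5/2 → B at (13/2,0); v=(-1,2)
3. t=5 → T at (3/2,10); v=(-1,-2)
4. t=3/2 → L at (0,7); v=(1,-2)
5. t=7/2 → B at (7/2,0); v=(1,2)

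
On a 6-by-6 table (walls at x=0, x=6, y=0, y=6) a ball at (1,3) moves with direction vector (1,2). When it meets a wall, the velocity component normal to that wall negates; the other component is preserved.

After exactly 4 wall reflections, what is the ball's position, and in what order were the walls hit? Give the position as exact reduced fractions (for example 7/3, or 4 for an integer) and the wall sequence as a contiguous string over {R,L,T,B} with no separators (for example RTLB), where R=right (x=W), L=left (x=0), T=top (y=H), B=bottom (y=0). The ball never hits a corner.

1. t=3/2 → T at (5/2,6); v=(1,-2)
2. t=3 → B at (11/2,0); v=(1,2)
3. t=1/2 → R at (6,1); v=(-1,2)
4. t=5/2 → T at (7/2,6); v=(-1,-2)

Final position: (7/2,6)
Wall sequence: TBRT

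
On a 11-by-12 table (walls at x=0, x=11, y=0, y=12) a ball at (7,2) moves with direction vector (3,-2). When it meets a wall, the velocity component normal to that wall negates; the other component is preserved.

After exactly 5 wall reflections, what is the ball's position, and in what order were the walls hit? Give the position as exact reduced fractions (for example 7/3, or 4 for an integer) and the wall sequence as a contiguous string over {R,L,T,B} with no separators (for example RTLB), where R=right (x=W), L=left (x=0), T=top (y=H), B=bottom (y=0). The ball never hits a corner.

Final position: (11,26/3)
Wall sequence: BRLTR

1. t=1 → B at (10,0); v=(3,2)
2. t=1/3 → R at (11,2/3); v=(-3,2)
3. t=11/3 → L at (0,8); v=(3,2)
4. t=2 → T at (6,12); v=(3,-2)
5. t=5/3 → R at (11,26/3); v=(-3,-2)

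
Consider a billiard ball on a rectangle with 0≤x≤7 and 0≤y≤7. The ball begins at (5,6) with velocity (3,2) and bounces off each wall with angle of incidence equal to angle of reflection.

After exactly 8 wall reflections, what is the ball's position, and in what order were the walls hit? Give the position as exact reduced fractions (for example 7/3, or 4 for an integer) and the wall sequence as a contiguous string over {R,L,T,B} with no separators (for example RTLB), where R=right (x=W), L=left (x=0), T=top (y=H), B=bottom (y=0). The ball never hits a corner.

Final position: (7,2)
Wall sequence: TRLBRTLR

1. t=1/2 → T at (13/2,7); v=(3,-2)
2. t=1/6 → R at (7,20/3); v=(-3,-2)
3. t=7/3 → L at (0,2); v=(3,-2)
4. t=1 → B at (3,0); v=(3,2)
5. t=4/3 → R at (7,8/3); v=(-3,2)
6. t=13/6 → T at (1/2,7); v=(-3,-2)
7. t=1/6 → L at (0,20/3); v=(3,-2)
8. t=7/3 → R at (7,2); v=(-3,-2)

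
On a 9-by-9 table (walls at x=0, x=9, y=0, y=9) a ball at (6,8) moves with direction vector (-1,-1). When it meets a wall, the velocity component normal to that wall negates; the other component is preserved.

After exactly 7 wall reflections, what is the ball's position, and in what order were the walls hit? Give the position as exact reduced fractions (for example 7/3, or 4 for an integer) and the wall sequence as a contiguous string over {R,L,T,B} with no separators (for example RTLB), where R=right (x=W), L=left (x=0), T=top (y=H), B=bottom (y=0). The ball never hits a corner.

Final position: (9,7)
Wall sequence: LBRTLBR

1. t=6 → L at (0,2); v=(1,-1)
2. t=2 → B at (2,0); v=(1,1)
3. t=7 → R at (9,7); v=(-1,1)
4. t=2 → T at (7,9); v=(-1,-1)
5. t=7 → L at (0,2); v=(1,-1)
6. t=2 → B at (2,0); v=(1,1)
7. t=7 → R at (9,7); v=(-1,1)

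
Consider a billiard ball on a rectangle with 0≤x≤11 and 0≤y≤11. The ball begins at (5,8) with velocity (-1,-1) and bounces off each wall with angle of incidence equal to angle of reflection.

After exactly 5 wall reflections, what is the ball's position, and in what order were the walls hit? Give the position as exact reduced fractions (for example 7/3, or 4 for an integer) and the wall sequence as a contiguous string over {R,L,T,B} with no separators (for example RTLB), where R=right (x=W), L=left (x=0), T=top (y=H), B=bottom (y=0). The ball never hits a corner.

1. t=5 → L at (0,3); v=(1,-1)
2. t=3 → B at (3,0); v=(1,1)
3. t=8 → R at (11,8); v=(-1,1)
4. t=3 → T at (8,11); v=(-1,-1)
5. t=8 → L at (0,3); v=(1,-1)

Final position: (0,3)
Wall sequence: LBRTL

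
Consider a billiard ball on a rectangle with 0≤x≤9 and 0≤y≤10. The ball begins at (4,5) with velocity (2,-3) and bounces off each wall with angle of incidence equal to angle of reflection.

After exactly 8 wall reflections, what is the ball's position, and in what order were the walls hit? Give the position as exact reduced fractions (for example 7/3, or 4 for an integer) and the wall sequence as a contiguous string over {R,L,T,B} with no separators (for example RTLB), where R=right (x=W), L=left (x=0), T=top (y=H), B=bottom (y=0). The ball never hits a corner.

1. t=5/3 → B at (22/3,0); v=(2,3)
2. t=5/6 → R at (9,5/2); v=(-2,3)
3. t=5/2 → T at (4,10); v=(-2,-3)
4. t=2 → L at (0,4); v=(2,-3)
5. t=4/3 → B at (8/3,0); v=(2,3)
6. t=19/6 → R at (9,19/2); v=(-2,3)
7. t=1/6 → T at (26/3,10); v=(-2,-3)
8. t=10/3 → B at (2,0); v=(-2,3)

Final position: (2,0)
Wall sequence: BRTLBRTB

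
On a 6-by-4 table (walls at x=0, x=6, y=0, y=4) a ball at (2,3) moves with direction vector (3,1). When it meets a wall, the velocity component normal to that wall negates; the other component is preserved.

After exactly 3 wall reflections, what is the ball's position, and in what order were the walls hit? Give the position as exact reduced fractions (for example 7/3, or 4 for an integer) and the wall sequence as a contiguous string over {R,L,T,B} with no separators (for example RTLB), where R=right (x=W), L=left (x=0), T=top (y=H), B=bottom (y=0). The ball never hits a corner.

1. t=1 → T at (5,4); v=(3,-1)
2. t=1/3 → R at (6,11/3); v=(-3,-1)
3. t=2 → L at (0,5/3); v=(3,-1)

Final position: (0,5/3)
Wall sequence: TRL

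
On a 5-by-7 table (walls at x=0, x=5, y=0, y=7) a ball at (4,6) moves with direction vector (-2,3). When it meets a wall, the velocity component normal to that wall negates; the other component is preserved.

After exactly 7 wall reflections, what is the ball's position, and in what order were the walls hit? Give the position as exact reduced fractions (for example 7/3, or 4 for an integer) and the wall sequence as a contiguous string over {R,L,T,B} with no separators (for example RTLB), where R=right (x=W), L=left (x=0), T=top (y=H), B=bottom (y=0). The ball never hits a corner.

Final position: (2/3,0)
Wall sequence: TLBRTLB

1. t=1/3 → T at (10/3,7); v=(-2,-3)
2. t=5/3 → L at (0,2); v=(2,-3)
3. t=2/3 → B at (4/3,0); v=(2,3)
4. t=11/6 → R at (5,11/2); v=(-2,3)
5. t=1/2 → T at (4,7); v=(-2,-3)
6. t=2 → L at (0,1); v=(2,-3)
7. t=1/3 → B at (2/3,0); v=(2,3)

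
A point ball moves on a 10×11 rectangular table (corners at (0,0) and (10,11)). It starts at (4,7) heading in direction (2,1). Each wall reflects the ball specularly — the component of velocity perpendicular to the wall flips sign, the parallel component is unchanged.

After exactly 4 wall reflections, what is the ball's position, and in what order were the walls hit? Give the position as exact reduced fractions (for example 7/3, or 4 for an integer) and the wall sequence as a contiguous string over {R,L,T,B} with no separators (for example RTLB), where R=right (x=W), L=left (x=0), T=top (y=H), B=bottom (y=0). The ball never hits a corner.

1. t=3 → R at (10,10); v=(-2,1)
2. t=1 → T at (8,11); v=(-2,-1)
3. t=4 → L at (0,7); v=(2,-1)
4. t=5 → R at (10,2); v=(-2,-1)

Final position: (10,2)
Wall sequence: RTLR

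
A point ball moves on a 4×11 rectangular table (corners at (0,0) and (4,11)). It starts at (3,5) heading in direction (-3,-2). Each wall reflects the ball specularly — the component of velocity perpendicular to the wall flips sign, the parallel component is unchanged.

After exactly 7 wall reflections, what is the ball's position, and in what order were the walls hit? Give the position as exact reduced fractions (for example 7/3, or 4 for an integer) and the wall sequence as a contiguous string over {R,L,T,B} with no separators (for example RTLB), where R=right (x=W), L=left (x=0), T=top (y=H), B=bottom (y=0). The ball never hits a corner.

Final position: (4,31/3)
Wall sequence: LRBLRLR

1. t=1 → L at (0,3); v=(3,-2)
2. t=4/3 → R at (4,1/3); v=(-3,-2)
3. t=1/6 → B at (7/2,0); v=(-3,2)
4. t=7/6 → L at (0,7/3); v=(3,2)
5. t=4/3 → R at (4,5); v=(-3,2)
6. t=4/3 → L at (0,23/3); v=(3,2)
7. t=4/3 → R at (4,31/3); v=(-3,2)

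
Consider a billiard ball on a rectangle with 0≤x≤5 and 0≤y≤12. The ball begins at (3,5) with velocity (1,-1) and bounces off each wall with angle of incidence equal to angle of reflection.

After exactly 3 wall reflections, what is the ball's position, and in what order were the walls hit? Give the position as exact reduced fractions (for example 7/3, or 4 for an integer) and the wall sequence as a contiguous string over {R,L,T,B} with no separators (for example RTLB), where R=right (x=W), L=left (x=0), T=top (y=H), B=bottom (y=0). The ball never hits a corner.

1. t=2 → R at (5,3); v=(-1,-1)
2. t=3 → B at (2,0); v=(-1,1)
3. t=2 → L at (0,2); v=(1,1)

Final position: (0,2)
Wall sequence: RBL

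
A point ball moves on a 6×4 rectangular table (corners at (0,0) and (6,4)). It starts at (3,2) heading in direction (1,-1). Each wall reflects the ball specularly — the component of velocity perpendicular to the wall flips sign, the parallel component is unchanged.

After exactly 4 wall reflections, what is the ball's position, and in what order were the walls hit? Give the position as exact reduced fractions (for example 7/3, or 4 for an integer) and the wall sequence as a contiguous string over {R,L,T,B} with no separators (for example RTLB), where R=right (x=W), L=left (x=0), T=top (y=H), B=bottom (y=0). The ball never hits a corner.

Final position: (0,1)
Wall sequence: BRTL

1. t=2 → B at (5,0); v=(1,1)
2. t=1 → R at (6,1); v=(-1,1)
3. t=3 → T at (3,4); v=(-1,-1)
4. t=3 → L at (0,1); v=(1,-1)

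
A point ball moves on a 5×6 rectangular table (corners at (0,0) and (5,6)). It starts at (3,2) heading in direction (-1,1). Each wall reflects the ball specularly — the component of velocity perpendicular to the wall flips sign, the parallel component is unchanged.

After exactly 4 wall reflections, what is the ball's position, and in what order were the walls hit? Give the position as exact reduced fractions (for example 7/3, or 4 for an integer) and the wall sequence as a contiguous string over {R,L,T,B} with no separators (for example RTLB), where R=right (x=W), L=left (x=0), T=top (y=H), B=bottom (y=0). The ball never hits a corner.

1. t=3 → L at (0,5); v=(1,1)
2. t=1 → T at (1,6); v=(1,-1)
3. t=4 → R at (5,2); v=(-1,-1)
4. t=2 → B at (3,0); v=(-1,1)

Final position: (3,0)
Wall sequence: LTRB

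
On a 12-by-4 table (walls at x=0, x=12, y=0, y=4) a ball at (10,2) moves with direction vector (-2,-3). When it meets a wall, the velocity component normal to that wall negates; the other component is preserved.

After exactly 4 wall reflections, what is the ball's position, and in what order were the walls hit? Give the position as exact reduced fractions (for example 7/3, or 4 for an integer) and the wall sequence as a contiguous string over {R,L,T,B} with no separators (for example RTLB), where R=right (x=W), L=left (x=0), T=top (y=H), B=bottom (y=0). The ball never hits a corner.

1. t=2/3 → B at (26/3,0); v=(-2,3)
2. t=4/3 → T at (6,4); v=(-2,-3)
3. t=4/3 → B at (10/3,0); v=(-2,3)
4. t=4/3 → T at (2/3,4); v=(-2,-3)

Final position: (2/3,4)
Wall sequence: BTBT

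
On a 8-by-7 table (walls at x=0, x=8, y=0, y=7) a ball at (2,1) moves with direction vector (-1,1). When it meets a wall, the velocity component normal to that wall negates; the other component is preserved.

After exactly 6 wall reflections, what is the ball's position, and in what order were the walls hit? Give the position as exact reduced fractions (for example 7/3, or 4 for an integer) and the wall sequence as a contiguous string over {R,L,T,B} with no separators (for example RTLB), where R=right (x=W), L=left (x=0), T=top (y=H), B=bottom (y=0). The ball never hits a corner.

1. t=2 → L at (0,3); v=(1,1)
2. t=4 → T at (4,7); v=(1,-1)
3. t=4 → R at (8,3); v=(-1,-1)
4. t=3 → B at (5,0); v=(-1,1)
5. t=5 → L at (0,5); v=(1,1)
6. t=2 → T at (2,7); v=(1,-1)

Final position: (2,7)
Wall sequence: LTRBLT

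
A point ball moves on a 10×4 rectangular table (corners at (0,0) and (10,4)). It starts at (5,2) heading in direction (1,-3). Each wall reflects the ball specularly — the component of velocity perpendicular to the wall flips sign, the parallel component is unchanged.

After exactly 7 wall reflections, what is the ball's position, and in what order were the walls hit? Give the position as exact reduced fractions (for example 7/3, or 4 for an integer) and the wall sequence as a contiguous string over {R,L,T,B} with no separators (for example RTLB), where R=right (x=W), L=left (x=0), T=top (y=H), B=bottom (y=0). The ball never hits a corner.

Final position: (23/3,4)
Wall sequence: BTBTRBT

1. t=2/3 → B at (17/3,0); v=(1,3)
2. t=4/3 → T at (7,4); v=(1,-3)
3. t=4/3 → B at (25/3,0); v=(1,3)
4. t=4/3 → T at (29/3,4); v=(1,-3)
5. t=1/3 → R at (10,3); v=(-1,-3)
6. t=1 → B at (9,0); v=(-1,3)
7. t=4/3 → T at (23/3,4); v=(-1,-3)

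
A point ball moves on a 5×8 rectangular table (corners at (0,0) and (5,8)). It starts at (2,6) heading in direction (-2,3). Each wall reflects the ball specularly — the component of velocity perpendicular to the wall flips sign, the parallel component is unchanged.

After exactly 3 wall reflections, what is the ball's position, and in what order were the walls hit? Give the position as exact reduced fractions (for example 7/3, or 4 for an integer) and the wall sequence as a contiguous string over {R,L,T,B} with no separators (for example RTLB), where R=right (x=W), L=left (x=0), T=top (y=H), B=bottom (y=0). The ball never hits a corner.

1. t=2/3 → T at (2/3,8); v=(-2,-3)
2. t=1/3 → L at (0,7); v=(2,-3)
3. t=7/3 → B at (14/3,0); v=(2,3)

Final position: (14/3,0)
Wall sequence: TLB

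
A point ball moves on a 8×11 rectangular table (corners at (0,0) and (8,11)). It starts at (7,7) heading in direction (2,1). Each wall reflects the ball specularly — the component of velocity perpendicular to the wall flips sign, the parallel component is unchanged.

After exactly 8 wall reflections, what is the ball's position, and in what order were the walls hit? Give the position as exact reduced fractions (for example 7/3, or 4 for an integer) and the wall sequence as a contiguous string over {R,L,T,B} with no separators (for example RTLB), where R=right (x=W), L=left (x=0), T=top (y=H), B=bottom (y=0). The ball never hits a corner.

1. t=1/2 → R at (8,15/2); v=(-2,1)
2. t=7/2 → T at (1,11); v=(-2,-1)
3. t=1/2 → L at (0,21/2); v=(2,-1)
4. t=4 → R at (8,13/2); v=(-2,-1)
5. t=4 → L at (0,5/2); v=(2,-1)
6. t=5/2 → B at (5,0); v=(2,1)
7. t=3/2 → R at (8,3/2); v=(-2,1)
8. t=4 → L at (0,11/2); v=(2,1)

Final position: (0,11/2)
Wall sequence: RTLRLBRL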